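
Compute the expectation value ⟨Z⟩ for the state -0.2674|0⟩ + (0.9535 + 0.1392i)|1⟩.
-0.857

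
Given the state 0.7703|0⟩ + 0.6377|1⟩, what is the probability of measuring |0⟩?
0.5934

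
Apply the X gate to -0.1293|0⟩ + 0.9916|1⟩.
0.9916|0⟩ - 0.1293|1⟩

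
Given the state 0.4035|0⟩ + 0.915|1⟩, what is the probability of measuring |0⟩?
0.1628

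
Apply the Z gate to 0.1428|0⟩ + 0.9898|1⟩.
0.1428|0⟩ - 0.9898|1⟩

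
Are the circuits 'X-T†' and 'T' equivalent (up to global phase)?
No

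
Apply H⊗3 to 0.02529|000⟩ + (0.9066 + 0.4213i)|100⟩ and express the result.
(0.3295 + 0.149i)|000⟩ + (0.3295 + 0.149i)|001⟩ + (0.3295 + 0.149i)|010⟩ + (0.3295 + 0.149i)|011⟩ + (-0.3116 - 0.149i)|100⟩ + (-0.3116 - 0.149i)|101⟩ + (-0.3116 - 0.149i)|110⟩ + (-0.3116 - 0.149i)|111⟩

H⊗3 gives amp(|y⟩) = (1/2√2) Σ_x (−1)^(x·y) amp(|x⟩), where x·y is the number of positions in which both x and y have a 1.
|000⟩: (0.02529 + (0.9066 + 0.4213i))/(2√2) = (0.3295 + 0.149i)
|001⟩: (0.02529 + (0.9066 + 0.4213i))/(2√2) = (0.3295 + 0.149i)
|010⟩: (0.02529 + (0.9066 + 0.4213i))/(2√2) = (0.3295 + 0.149i)
|011⟩: (0.02529 + (0.9066 + 0.4213i))/(2√2) = (0.3295 + 0.149i)
|100⟩: (0.02529 - (0.9066 + 0.4213i))/(2√2) = (-0.3116 - 0.149i)
|101⟩: (0.02529 - (0.9066 + 0.4213i))/(2√2) = (-0.3116 - 0.149i)
|110⟩: (0.02529 - (0.9066 + 0.4213i))/(2√2) = (-0.3116 - 0.149i)
|111⟩: (0.02529 - (0.9066 + 0.4213i))/(2√2) = (-0.3116 - 0.149i)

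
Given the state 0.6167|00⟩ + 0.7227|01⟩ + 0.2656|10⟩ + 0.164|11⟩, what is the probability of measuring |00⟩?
0.3803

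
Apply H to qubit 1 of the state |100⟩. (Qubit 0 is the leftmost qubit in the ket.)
1/√2|100⟩ + 1/√2|110⟩

H on qubit 1 mixes each pair of kets that differ only in qubit 1: amplitudes (a, b) of (|…0…⟩, |…1…⟩) become ((a + b)/√2, (a − b)/√2). Kets absent from the input have amplitude 0.
(|100⟩, |110⟩): (a, b) = (1, 0) → (1/√2, 1/√2)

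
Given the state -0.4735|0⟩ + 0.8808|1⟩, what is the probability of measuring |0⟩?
0.2242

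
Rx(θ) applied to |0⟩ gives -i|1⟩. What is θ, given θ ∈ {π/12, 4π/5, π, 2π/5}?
π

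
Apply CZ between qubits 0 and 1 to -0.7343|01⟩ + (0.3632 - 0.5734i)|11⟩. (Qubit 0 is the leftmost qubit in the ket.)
-0.7343|01⟩ + (-0.3632 + 0.5734i)|11⟩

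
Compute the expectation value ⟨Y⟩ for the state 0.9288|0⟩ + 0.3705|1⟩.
0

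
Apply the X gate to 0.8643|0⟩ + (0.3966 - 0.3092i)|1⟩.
(0.3966 - 0.3092i)|0⟩ + 0.8643|1⟩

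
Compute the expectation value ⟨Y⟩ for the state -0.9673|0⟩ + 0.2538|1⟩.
0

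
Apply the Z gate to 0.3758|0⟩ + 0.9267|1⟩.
0.3758|0⟩ - 0.9267|1⟩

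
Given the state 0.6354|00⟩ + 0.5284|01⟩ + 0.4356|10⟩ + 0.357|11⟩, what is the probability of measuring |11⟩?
0.1274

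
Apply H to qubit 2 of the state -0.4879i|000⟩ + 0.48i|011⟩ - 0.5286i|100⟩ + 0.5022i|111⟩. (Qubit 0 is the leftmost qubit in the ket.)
-0.345i|000⟩ - 0.345i|001⟩ + 0.3394i|010⟩ - 0.3394i|011⟩ - 0.3738i|100⟩ - 0.3738i|101⟩ + 0.3551i|110⟩ - 0.3551i|111⟩

H on qubit 2 mixes each pair of kets that differ only in qubit 2: amplitudes (a, b) of (|…0…⟩, |…1…⟩) become ((a + b)/√2, (a − b)/√2). Kets absent from the input have amplitude 0.
(|000⟩, |001⟩): (a, b) = (-0.4879i, 0) → (-0.345i, -0.345i)
(|010⟩, |011⟩): (a, b) = (0, 0.48i) → (0.3394i, -0.3394i)
(|100⟩, |101⟩): (a, b) = (-0.5286i, 0) → (-0.3738i, -0.3738i)
(|110⟩, |111⟩): (a, b) = (0, 0.5022i) → (0.3551i, -0.3551i)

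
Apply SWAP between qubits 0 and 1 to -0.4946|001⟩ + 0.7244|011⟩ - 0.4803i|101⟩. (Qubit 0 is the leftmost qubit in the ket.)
-0.4946|001⟩ - 0.4803i|011⟩ + 0.7244|101⟩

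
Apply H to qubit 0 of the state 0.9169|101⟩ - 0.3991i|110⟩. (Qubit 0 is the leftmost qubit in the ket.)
0.6483|001⟩ - 0.2822i|010⟩ - 0.6483|101⟩ + 0.2822i|110⟩

H on qubit 0 mixes each pair of kets that differ only in qubit 0: amplitudes (a, b) of (|…0…⟩, |…1…⟩) become ((a + b)/√2, (a − b)/√2). Kets absent from the input have amplitude 0.
(|001⟩, |101⟩): (a, b) = (0, 0.9169) → (0.6483, -0.6483)
(|010⟩, |110⟩): (a, b) = (0, -0.3991i) → (-0.2822i, 0.2822i)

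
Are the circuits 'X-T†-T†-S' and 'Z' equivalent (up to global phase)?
No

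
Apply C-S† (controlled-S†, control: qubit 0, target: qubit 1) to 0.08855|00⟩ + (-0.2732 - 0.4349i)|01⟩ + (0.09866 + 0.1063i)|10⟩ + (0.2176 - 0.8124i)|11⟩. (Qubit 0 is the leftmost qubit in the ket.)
0.08855|00⟩ + (-0.2732 - 0.4349i)|01⟩ + (0.09866 + 0.1063i)|10⟩ + (-0.8124 - 0.2176i)|11⟩

C-S† leaves the control-|0⟩ kets |00⟩, |01⟩ unchanged and applies S† to qubit 1 on the control-|1⟩ pair (|10⟩, |11⟩).
S† = [[1, 0], [0, -i]].
With a = amp(|10⟩) = (0.09866 + 0.1063i) and b = amp(|11⟩) = (0.2176 - 0.8124i):
new amp(|10⟩) = (1)·a = (0.09866 + 0.1063i)
new amp(|11⟩) = (-i)·b = (-0.8124 - 0.2176i)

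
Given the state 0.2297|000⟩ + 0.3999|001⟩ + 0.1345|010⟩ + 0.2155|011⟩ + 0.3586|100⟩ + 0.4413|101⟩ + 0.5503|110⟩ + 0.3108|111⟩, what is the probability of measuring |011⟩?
0.04644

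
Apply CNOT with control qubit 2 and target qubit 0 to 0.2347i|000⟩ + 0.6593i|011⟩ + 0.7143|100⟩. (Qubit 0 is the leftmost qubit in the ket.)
0.2347i|000⟩ + 0.7143|100⟩ + 0.6593i|111⟩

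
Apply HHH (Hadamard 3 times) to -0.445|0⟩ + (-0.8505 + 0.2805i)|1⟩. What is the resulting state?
(-0.9161 + 0.1983i)|0⟩ + (0.2867 - 0.1983i)|1⟩

H² = I, so H^3 = H: a single Hadamard. With (a, b) = (-0.445, (-0.8505 + 0.2805i)), H gives ((a + b)/√2, (a − b)/√2) = ((-0.9161 + 0.1983i), (0.2867 - 0.1983i)).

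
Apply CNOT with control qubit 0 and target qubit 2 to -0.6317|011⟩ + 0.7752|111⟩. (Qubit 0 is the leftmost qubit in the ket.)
-0.6317|011⟩ + 0.7752|110⟩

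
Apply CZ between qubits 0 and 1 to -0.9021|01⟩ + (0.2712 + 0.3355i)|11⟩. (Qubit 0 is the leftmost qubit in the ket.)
-0.9021|01⟩ + (-0.2712 - 0.3355i)|11⟩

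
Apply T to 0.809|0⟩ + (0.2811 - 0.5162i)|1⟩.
0.809|0⟩ + (0.5638 - 0.1662i)|1⟩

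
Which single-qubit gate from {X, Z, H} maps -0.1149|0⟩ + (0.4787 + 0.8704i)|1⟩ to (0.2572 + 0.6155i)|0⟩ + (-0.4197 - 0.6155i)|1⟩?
H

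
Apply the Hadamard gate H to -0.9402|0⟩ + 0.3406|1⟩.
-0.424|0⟩ - 0.9057|1⟩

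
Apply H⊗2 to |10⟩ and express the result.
1/2|00⟩ + 1/2|01⟩ - 1/2|10⟩ - 1/2|11⟩

H⊗2 gives amp(|y⟩) = (1/2) Σ_x (−1)^(x·y) amp(|x⟩), where x·y is the number of positions in which both x and y have a 1.
|00⟩: (1)/2 = 1/2
|01⟩: (1)/2 = 1/2
|10⟩: (-1)/2 = -1/2
|11⟩: (-1)/2 = -1/2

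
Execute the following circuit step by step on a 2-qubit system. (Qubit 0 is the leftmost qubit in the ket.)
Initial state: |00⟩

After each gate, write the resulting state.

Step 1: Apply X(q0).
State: |10⟩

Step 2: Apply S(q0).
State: i|10⟩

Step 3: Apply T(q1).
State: i|10⟩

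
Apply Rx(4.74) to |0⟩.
-0.7168|0⟩ - 0.6973i|1⟩

Rx(4.74) = [[cos(θ/2), −i·sin(θ/2)], [−i·sin(θ/2), cos(θ/2)]]; θ = 4.74, cos(θ/2) ≈ -0.716801, sin(θ/2) ≈ 0.697278.
With a = amp(|0⟩) = 1 and b = amp(|1⟩) = 0:
new amp(|0⟩) = (-0.716801)·a + (-0.697278i)·b = -0.7168
new amp(|1⟩) = (-0.697278i)·a + (-0.716801)·b = -0.6973i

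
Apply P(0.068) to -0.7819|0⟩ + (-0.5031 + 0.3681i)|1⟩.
-0.7819|0⟩ + (-0.5269 + 0.3331i)|1⟩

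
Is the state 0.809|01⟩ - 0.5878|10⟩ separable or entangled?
Entangled

Writing the state as a|00⟩ + b|01⟩ + c|10⟩ + d|11⟩, it is a product state iff ad − bc = 0.
Here (a, b, c, d) = (0, 0.809, -0.5878, 0): ad − bc = (0)(0) − (0.809)(-0.5878) = 0.4755 ≠ 0, so the state is entangled.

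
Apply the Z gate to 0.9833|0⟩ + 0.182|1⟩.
0.9833|0⟩ - 0.182|1⟩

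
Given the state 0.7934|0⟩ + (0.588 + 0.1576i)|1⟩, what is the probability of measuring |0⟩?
0.6295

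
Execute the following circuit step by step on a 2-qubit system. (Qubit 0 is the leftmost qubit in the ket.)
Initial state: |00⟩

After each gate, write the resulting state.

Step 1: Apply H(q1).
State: 1/√2|00⟩ + 1/√2|01⟩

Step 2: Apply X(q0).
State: 1/√2|10⟩ + 1/√2|11⟩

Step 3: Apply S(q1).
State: 1/√2|10⟩ + (1/√2)i|11⟩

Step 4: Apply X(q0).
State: 1/√2|00⟩ + (1/√2)i|01⟩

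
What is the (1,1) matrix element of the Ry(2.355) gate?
0.3832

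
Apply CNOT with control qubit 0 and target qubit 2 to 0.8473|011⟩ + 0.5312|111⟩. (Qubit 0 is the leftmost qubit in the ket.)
0.8473|011⟩ + 0.5312|110⟩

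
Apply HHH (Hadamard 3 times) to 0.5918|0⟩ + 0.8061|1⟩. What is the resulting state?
0.9885|0⟩ - 0.1515|1⟩

H² = I, so H^3 = H: a single Hadamard. With (a, b) = (0.5918, 0.8061), H gives ((a + b)/√2, (a − b)/√2) = (0.9885, -0.1515).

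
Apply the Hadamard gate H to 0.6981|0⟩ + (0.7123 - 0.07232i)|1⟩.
(0.9973 - 0.05114i)|0⟩ + (-0.01004 + 0.05114i)|1⟩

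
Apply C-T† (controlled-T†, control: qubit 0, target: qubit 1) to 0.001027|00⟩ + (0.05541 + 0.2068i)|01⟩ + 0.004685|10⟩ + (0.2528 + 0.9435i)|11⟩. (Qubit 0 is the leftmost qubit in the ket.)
0.001027|00⟩ + (0.05541 + 0.2068i)|01⟩ + 0.004685|10⟩ + (0.8459 + 0.4884i)|11⟩

C-T† leaves the control-|0⟩ kets |00⟩, |01⟩ unchanged and applies T† to qubit 1 on the control-|1⟩ pair (|10⟩, |11⟩).
T† = [[1, 0], [0, (1/√2 - (1/√2)i)]].
With a = amp(|10⟩) = 0.004685 and b = amp(|11⟩) = (0.2528 + 0.9435i):
new amp(|10⟩) = (1)·a = 0.004685
new amp(|11⟩) = (1/√2 - (1/√2)i)·b = (0.8459 + 0.4884i)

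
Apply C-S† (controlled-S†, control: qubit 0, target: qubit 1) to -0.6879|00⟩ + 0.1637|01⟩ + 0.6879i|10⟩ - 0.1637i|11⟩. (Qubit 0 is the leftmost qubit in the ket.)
-0.6879|00⟩ + 0.1637|01⟩ + 0.6879i|10⟩ - 0.1637|11⟩

C-S† leaves the control-|0⟩ kets |00⟩, |01⟩ unchanged and applies S† to qubit 1 on the control-|1⟩ pair (|10⟩, |11⟩).
S† = [[1, 0], [0, -i]].
With a = amp(|10⟩) = 0.6879i and b = amp(|11⟩) = -0.1637i:
new amp(|10⟩) = (1)·a = 0.6879i
new amp(|11⟩) = (-i)·b = -0.1637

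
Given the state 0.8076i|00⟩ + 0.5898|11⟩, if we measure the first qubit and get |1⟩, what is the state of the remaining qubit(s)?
|1⟩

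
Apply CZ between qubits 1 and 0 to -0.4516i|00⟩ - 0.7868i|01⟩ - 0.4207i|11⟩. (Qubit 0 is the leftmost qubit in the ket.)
-0.4516i|00⟩ - 0.7868i|01⟩ + 0.4207i|11⟩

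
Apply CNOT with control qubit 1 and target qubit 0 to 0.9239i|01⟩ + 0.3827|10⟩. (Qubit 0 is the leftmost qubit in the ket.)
0.3827|10⟩ + 0.9239i|11⟩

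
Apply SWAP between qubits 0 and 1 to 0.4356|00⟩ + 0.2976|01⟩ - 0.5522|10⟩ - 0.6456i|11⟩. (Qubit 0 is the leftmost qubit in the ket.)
0.4356|00⟩ - 0.5522|01⟩ + 0.2976|10⟩ - 0.6456i|11⟩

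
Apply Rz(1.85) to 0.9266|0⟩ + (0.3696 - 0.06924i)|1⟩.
(0.5577 - 0.74i)|0⟩ + (0.2777 + 0.2535i)|1⟩

Rz(1.85) = [[e^(−iθ/2), 0], [0, e^(iθ/2)]] with e^(±iθ/2) = cos(θ/2) ± i·sin(θ/2); θ = 1.85, cos(θ/2) ≈ 0.601835, sin(θ/2) ≈ 0.798621.
With a = amp(|0⟩) = 0.9266 and b = amp(|1⟩) = (0.3696 - 0.06924i):
new amp(|0⟩) = (0.601835 - 0.798621i)·a = (0.5577 - 0.74i)
new amp(|1⟩) = (0.601835 + 0.798621i)·b = (0.2777 + 0.2535i)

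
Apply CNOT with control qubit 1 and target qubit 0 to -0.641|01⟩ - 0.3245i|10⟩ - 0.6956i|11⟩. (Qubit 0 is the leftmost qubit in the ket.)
-0.6956i|01⟩ - 0.3245i|10⟩ - 0.641|11⟩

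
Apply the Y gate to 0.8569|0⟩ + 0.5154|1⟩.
-0.5154i|0⟩ + 0.8569i|1⟩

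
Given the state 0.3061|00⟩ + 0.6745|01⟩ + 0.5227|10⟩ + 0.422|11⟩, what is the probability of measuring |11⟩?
0.1781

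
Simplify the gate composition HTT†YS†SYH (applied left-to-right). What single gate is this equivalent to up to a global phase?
I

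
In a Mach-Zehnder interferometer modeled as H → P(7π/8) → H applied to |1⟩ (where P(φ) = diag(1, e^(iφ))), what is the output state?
(0.9619 - 0.1913i)|0⟩ + (0.03806 + 0.1913i)|1⟩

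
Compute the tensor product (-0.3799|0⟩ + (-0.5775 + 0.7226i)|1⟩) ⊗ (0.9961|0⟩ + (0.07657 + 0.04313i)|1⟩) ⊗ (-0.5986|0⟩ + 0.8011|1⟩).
0.2265|000⟩ - 0.3032|001⟩ + (0.01741 + 0.009808i)|010⟩ + (-0.0233 - 0.01313i)|011⟩ + (0.3443 - 0.4309i)|100⟩ + (-0.4608 + 0.5766i)|101⟩ + (0.04513 - 0.01821i)|110⟩ + (-0.06039 + 0.02437i)|111⟩

amp(|b₁b₂…⟩) = product of the factor amplitudes for bits b₁, b₂, …; only kets whose every factor amplitude is nonzero survive.
|000⟩: (-0.3799)(0.9961)(-0.5986) = 0.2265
|001⟩: (-0.3799)(0.9961)(0.8011) = -0.3032
|010⟩: (-0.3799)(0.07657 + 0.04313i)(-0.5986) = (0.01741 + 0.009808i)
|011⟩: (-0.3799)(0.07657 + 0.04313i)(0.8011) = (-0.0233 - 0.01313i)
|100⟩: (-0.5775 + 0.7226i)(0.9961)(-0.5986) = (0.3443 - 0.4309i)
|101⟩: (-0.5775 + 0.7226i)(0.9961)(0.8011) = (-0.4608 + 0.5766i)
|110⟩: (-0.5775 + 0.7226i)(0.07657 + 0.04313i)(-0.5986) = (0.04513 - 0.01821i)
|111⟩: (-0.5775 + 0.7226i)(0.07657 + 0.04313i)(0.8011) = (-0.06039 + 0.02437i)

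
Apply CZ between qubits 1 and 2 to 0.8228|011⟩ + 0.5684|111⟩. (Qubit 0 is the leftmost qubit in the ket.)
-0.8228|011⟩ - 0.5684|111⟩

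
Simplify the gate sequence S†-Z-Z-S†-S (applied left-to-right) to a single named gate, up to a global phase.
S†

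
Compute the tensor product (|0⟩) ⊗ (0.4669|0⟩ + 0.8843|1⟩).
0.4669|00⟩ + 0.8843|01⟩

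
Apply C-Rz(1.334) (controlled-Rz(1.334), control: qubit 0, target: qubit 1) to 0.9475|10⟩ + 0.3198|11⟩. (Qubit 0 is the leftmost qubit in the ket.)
(0.7444 - 0.5862i)|10⟩ + (0.2513 + 0.1978i)|11⟩

C-Rz(1.334) leaves the control-|0⟩ kets |00⟩, |01⟩ unchanged and applies Rz(1.334) to qubit 1 on the control-|1⟩ pair (|10⟩, |11⟩).
Rz(1.334) = [[e^(−iθ/2), 0], [0, e^(iθ/2)]] with e^(±iθ/2) = cos(θ/2) ± i·sin(θ/2); θ = 1.334, cos(θ/2) ≈ 0.785681, sin(θ/2) ≈ 0.618632.
With a = amp(|10⟩) = 0.9475 and b = amp(|11⟩) = 0.3198:
new amp(|10⟩) = (0.785681 - 0.618632i)·a = (0.7444 - 0.5862i)
new amp(|11⟩) = (0.785681 + 0.618632i)·b = (0.2513 + 0.1978i)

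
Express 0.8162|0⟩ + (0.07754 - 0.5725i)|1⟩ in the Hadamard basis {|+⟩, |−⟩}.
(0.632 - 0.4048i)|+⟩ + (0.5223 + 0.4048i)|−⟩

With |ψ⟩ = α|0⟩ + β|1⟩, the Hadamard-basis coefficients are ⟨+|ψ⟩ = (α + β)/√2 and ⟨−|ψ⟩ = (α − β)/√2.
Here α = 0.8162, β = (0.07754 - 0.5725i): (α + β)/√2 = (0.632 - 0.4048i), (α − β)/√2 = (0.5223 + 0.4048i).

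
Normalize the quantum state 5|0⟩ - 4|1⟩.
0.7809|0⟩ - 0.6247|1⟩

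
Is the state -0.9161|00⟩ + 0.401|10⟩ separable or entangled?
Separable

Writing the state as a|00⟩ + b|01⟩ + c|10⟩ + d|11⟩, it is a product state iff ad − bc = 0.
Here (a, b, c, d) = (-0.9161, 0, 0.401, 0): ad − bc = (-0.9161)(0) − (0)(0.401) = 0, so the state is separable.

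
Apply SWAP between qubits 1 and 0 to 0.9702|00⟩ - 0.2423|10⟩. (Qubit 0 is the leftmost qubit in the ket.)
0.9702|00⟩ - 0.2423|01⟩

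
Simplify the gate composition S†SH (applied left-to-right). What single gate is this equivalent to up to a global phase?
H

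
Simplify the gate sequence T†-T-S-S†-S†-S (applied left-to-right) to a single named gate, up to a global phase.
I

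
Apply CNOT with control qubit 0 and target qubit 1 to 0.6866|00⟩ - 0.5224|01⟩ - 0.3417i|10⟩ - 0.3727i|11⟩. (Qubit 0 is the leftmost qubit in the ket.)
0.6866|00⟩ - 0.5224|01⟩ - 0.3727i|10⟩ - 0.3417i|11⟩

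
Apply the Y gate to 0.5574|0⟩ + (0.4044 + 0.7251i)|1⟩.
(0.7251 - 0.4044i)|0⟩ + 0.5574i|1⟩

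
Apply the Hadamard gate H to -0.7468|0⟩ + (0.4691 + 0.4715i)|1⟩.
(-0.1964 + 0.3334i)|0⟩ + (-0.8598 - 0.3334i)|1⟩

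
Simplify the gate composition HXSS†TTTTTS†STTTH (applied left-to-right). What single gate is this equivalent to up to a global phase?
Z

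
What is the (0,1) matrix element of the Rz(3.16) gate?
0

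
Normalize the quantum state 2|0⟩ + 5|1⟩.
0.3714|0⟩ + 0.9285|1⟩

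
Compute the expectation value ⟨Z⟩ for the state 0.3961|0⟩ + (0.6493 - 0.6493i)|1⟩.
-0.6863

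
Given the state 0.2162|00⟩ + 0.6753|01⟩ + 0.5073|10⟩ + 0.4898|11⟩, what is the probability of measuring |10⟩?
0.2574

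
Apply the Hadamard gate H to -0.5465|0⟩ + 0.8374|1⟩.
0.2057|0⟩ - 0.9786|1⟩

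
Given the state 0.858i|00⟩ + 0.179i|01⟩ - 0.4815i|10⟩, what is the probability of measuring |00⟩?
0.7362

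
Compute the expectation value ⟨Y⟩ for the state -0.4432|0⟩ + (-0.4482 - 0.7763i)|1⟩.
0.6881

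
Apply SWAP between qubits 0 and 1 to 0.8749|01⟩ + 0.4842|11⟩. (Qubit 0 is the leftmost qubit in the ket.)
0.8749|10⟩ + 0.4842|11⟩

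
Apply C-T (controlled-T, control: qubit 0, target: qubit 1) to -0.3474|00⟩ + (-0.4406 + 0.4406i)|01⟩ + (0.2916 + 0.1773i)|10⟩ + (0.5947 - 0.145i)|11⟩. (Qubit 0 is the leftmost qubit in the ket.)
-0.3474|00⟩ + (-0.4406 + 0.4406i)|01⟩ + (0.2916 + 0.1773i)|10⟩ + (0.523 + 0.318i)|11⟩

C-T leaves the control-|0⟩ kets |00⟩, |01⟩ unchanged and applies T to qubit 1 on the control-|1⟩ pair (|10⟩, |11⟩).
T = [[1, 0], [0, (1/√2 + (1/√2)i)]].
With a = amp(|10⟩) = (0.2916 + 0.1773i) and b = amp(|11⟩) = (0.5947 - 0.145i):
new amp(|10⟩) = (1)·a = (0.2916 + 0.1773i)
new amp(|11⟩) = (1/√2 + (1/√2)i)·b = (0.523 + 0.318i)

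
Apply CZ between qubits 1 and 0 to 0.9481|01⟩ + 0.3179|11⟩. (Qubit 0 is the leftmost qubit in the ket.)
0.9481|01⟩ - 0.3179|11⟩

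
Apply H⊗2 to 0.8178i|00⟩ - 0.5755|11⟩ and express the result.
(-0.2878 + 0.4089i)|00⟩ + (0.2878 + 0.4089i)|01⟩ + (0.2878 + 0.4089i)|10⟩ + (-0.2878 + 0.4089i)|11⟩

H⊗2 gives amp(|y⟩) = (1/2) Σ_x (−1)^(x·y) amp(|x⟩), where x·y is the number of positions in which both x and y have a 1.
|00⟩: (0.8178i - 0.5755)/2 = (-0.2878 + 0.4089i)
|01⟩: (0.8178i + 0.5755)/2 = (0.2878 + 0.4089i)
|10⟩: (0.8178i + 0.5755)/2 = (0.2878 + 0.4089i)
|11⟩: (0.8178i - 0.5755)/2 = (-0.2878 + 0.4089i)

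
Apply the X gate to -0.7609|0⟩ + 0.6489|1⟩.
0.6489|0⟩ - 0.7609|1⟩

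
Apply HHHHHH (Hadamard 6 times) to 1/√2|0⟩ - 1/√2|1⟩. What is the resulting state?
1/√2|0⟩ - 1/√2|1⟩

H² = I, so an even number of Hadamards cancels: H^6 = I and the state is unchanged.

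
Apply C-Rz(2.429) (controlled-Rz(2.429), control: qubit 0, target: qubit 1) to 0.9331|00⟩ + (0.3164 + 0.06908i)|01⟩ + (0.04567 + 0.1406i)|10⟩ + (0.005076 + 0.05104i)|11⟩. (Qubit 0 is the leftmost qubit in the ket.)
0.9331|00⟩ + (0.3164 + 0.06908i)|01⟩ + (0.1477 + 0.00624i)|10⟩ + (-0.04606 + 0.02256i)|11⟩

C-Rz(2.429) leaves the control-|0⟩ kets |00⟩, |01⟩ unchanged and applies Rz(2.429) to qubit 1 on the control-|1⟩ pair (|10⟩, |11⟩).
Rz(2.429) = [[e^(−iθ/2), 0], [0, e^(iθ/2)]] with e^(±iθ/2) = cos(θ/2) ± i·sin(θ/2); θ = 2.429, cos(θ/2) ≈ 0.348806, sin(θ/2) ≈ 0.937195.
With a = amp(|10⟩) = (0.04567 + 0.1406i) and b = amp(|11⟩) = (0.005076 + 0.05104i):
new amp(|10⟩) = (0.348806 - 0.937195i)·a = (0.1477 + 0.00624i)
new amp(|11⟩) = (0.348806 + 0.937195i)·b = (-0.04606 + 0.02256i)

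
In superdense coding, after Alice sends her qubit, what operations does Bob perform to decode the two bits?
CNOT (Alice's qubit controls Bob's), then H on Alice's qubit, then measure both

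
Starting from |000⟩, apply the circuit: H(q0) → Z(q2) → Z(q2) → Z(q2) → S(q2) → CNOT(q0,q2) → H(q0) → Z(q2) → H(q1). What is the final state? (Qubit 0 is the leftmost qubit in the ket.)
1/√8|000⟩ - 1/√8|001⟩ + 1/√8|010⟩ - 1/√8|011⟩ + 1/√8|100⟩ + 1/√8|101⟩ + 1/√8|110⟩ + 1/√8|111⟩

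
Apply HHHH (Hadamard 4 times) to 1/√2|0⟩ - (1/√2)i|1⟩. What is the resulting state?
1/√2|0⟩ - (1/√2)i|1⟩

H² = I, so an even number of Hadamards cancels: H^4 = I and the state is unchanged.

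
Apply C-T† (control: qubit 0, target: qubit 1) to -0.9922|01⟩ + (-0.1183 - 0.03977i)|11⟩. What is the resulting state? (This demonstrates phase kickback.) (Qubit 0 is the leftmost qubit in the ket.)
-0.9922|01⟩ + (-0.1118 + 0.05553i)|11⟩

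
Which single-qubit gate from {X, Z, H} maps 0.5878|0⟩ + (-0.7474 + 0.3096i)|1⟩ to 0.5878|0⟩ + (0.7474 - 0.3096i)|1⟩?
Z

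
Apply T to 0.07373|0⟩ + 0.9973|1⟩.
0.07373|0⟩ + (0.7052 + 0.7052i)|1⟩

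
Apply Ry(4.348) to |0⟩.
-0.5673|0⟩ + 0.8235|1⟩

Ry(4.348) = [[cos(θ/2), −sin(θ/2)], [sin(θ/2), cos(θ/2)]]; θ = 4.348, cos(θ/2) ≈ -0.567284, sin(θ/2) ≈ 0.823522.
With a = amp(|0⟩) = 1 and b = amp(|1⟩) = 0:
new amp(|0⟩) = (-0.567284)·a + (-0.823522)·b = -0.5673
new amp(|1⟩) = (0.823522)·a + (-0.567284)·b = 0.8235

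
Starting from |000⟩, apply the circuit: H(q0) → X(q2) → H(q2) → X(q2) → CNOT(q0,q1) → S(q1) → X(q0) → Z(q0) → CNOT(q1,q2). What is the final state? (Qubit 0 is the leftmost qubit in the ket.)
(1/2)i|010⟩ - (1/2)i|011⟩ + 1/2|100⟩ - 1/2|101⟩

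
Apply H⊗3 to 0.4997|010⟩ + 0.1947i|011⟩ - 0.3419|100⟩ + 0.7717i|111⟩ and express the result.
(0.05579 + 0.3417i)|000⟩ + (0.05579 - 0.3417i)|001⟩ + (-0.2976 - 0.3417i)|010⟩ + (-0.2976 + 0.3417i)|011⟩ + (0.2976 - 0.204i)|100⟩ + (0.2976 + 0.204i)|101⟩ + (-0.05579 + 0.204i)|110⟩ + (-0.05579 - 0.204i)|111⟩

H⊗3 gives amp(|y⟩) = (1/2√2) Σ_x (−1)^(x·y) amp(|x⟩), where x·y is the number of positions in which both x and y have a 1.
|000⟩: (0.4997 + 0.1947i - 0.3419 + 0.7717i)/(2√2) = (0.05579 + 0.3417i)
|001⟩: (0.4997 - 0.1947i - 0.3419 - 0.7717i)/(2√2) = (0.05579 - 0.3417i)
|010⟩: (-0.4997 - 0.1947i - 0.3419 - 0.7717i)/(2√2) = (-0.2976 - 0.3417i)
|011⟩: (-0.4997 + 0.1947i - 0.3419 + 0.7717i)/(2√2) = (-0.2976 + 0.3417i)
|100⟩: (0.4997 + 0.1947i + 0.3419 - 0.7717i)/(2√2) = (0.2976 - 0.204i)
|101⟩: (0.4997 - 0.1947i + 0.3419 + 0.7717i)/(2√2) = (0.2976 + 0.204i)
|110⟩: (-0.4997 - 0.1947i + 0.3419 + 0.7717i)/(2√2) = (-0.05579 + 0.204i)
|111⟩: (-0.4997 + 0.1947i + 0.3419 - 0.7717i)/(2√2) = (-0.05579 - 0.204i)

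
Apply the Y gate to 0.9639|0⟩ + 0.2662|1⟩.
-0.2662i|0⟩ + 0.9639i|1⟩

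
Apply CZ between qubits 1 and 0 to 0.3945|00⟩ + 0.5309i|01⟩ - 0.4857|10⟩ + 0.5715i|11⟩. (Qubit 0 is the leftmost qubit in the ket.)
0.3945|00⟩ + 0.5309i|01⟩ - 0.4857|10⟩ - 0.5715i|11⟩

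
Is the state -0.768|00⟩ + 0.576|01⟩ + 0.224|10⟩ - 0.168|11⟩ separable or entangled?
Separable

Writing the state as a|00⟩ + b|01⟩ + c|10⟩ + d|11⟩, it is a product state iff ad − bc = 0.
Here (a, b, c, d) = (-0.768, 0.576, 0.224, -0.168): ad − bc = (-0.768)(-0.168) − (0.576)(0.224) = 0, so the state is separable.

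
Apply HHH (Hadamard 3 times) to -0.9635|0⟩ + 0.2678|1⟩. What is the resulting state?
-0.4919|0⟩ - 0.8707|1⟩

H² = I, so H^3 = H: a single Hadamard. With (a, b) = (-0.9635, 0.2678), H gives ((a + b)/√2, (a − b)/√2) = (-0.4919, -0.8707).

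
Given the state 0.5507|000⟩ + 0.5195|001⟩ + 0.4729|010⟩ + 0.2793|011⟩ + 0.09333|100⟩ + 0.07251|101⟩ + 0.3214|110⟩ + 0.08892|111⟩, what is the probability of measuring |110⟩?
0.1033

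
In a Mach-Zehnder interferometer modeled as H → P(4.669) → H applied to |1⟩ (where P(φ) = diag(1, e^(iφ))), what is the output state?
(0.5217 + 0.4995i)|0⟩ + (0.4783 - 0.4995i)|1⟩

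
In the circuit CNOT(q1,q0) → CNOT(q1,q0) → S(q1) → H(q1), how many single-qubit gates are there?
2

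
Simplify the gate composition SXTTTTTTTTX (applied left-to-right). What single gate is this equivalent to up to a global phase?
S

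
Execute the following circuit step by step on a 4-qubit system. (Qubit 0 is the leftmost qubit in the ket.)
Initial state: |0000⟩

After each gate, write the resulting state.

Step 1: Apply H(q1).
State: 1/√2|0000⟩ + 1/√2|0100⟩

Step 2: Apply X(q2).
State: 1/√2|0010⟩ + 1/√2|0110⟩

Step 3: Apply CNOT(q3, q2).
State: 1/√2|0010⟩ + 1/√2|0110⟩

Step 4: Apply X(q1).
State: 1/√2|0010⟩ + 1/√2|0110⟩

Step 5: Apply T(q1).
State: 1/√2|0010⟩ + (1/2 + (1/2)i)|0110⟩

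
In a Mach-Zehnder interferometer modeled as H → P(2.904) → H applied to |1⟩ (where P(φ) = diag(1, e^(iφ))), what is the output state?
(0.986 - 0.1177i)|0⟩ + (0.01405 + 0.1177i)|1⟩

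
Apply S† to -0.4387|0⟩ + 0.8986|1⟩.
-0.4387|0⟩ - 0.8986i|1⟩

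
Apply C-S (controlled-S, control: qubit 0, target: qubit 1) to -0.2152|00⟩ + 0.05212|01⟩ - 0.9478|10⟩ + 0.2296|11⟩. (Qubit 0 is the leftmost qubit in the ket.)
-0.2152|00⟩ + 0.05212|01⟩ - 0.9478|10⟩ + 0.2296i|11⟩

C-S leaves the control-|0⟩ kets |00⟩, |01⟩ unchanged and applies S to qubit 1 on the control-|1⟩ pair (|10⟩, |11⟩).
S = [[1, 0], [0, i]].
With a = amp(|10⟩) = -0.9478 and b = amp(|11⟩) = 0.2296:
new amp(|10⟩) = (1)·a = -0.9478
new amp(|11⟩) = (i)·b = 0.2296i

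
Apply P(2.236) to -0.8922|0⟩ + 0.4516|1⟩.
-0.8922|0⟩ + (-0.2787 + 0.3553i)|1⟩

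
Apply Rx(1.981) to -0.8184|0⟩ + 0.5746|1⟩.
(-0.4487 - 0.4805i)|0⟩ + (0.315 + 0.6844i)|1⟩

Rx(1.981) = [[cos(θ/2), −i·sin(θ/2)], [−i·sin(θ/2), cos(θ/2)]]; θ = 1.981, cos(θ/2) ≈ 0.548272, sin(θ/2) ≈ 0.8363.
With a = amp(|0⟩) = -0.8184 and b = amp(|1⟩) = 0.5746:
new amp(|0⟩) = (0.548272)·a + (-0.8363i)·b = (-0.4487 - 0.4805i)
new amp(|1⟩) = (-0.8363i)·a + (0.548272)·b = (0.315 + 0.6844i)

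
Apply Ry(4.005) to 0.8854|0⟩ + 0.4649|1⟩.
-0.7927|0⟩ + 0.6096|1⟩

Ry(4.005) = [[cos(θ/2), −sin(θ/2)], [sin(θ/2), cos(θ/2)]]; θ = 4.005, cos(θ/2) ≈ -0.418419, sin(θ/2) ≈ 0.908254.
With a = amp(|0⟩) = 0.8854 and b = amp(|1⟩) = 0.4649:
new amp(|0⟩) = (-0.418419)·a + (-0.908254)·b = -0.7927
new amp(|1⟩) = (0.908254)·a + (-0.418419)·b = 0.6096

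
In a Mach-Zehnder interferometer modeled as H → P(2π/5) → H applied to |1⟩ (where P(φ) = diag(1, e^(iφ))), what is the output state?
(0.3455 - 0.4755i)|0⟩ + (0.6545 + 0.4755i)|1⟩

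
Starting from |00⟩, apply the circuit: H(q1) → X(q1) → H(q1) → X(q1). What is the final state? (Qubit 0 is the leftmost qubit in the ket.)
|01⟩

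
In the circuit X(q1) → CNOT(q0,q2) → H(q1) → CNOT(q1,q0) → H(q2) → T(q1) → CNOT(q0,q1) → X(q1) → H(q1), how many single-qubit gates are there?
6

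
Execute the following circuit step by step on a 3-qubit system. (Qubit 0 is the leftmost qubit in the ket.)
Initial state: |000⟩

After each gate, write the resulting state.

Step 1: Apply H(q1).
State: 1/√2|000⟩ + 1/√2|010⟩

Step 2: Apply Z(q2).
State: 1/√2|000⟩ + 1/√2|010⟩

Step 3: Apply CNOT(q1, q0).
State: 1/√2|000⟩ + 1/√2|110⟩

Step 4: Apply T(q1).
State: 1/√2|000⟩ + (1/2 + (1/2)i)|110⟩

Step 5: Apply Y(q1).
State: (1/√2)i|010⟩ + (1/2 - (1/2)i)|100⟩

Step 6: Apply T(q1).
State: (-1/2 + (1/2)i)|010⟩ + (1/2 - (1/2)i)|100⟩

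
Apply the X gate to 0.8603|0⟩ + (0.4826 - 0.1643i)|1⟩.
(0.4826 - 0.1643i)|0⟩ + 0.8603|1⟩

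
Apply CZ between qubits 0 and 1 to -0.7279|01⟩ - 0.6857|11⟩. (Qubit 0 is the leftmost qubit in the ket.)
-0.7279|01⟩ + 0.6857|11⟩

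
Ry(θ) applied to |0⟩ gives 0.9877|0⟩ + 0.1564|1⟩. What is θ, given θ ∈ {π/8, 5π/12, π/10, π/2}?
π/10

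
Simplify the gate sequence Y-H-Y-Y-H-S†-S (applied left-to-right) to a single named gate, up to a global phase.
Y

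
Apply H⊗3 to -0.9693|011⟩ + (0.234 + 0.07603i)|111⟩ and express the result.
(-0.26 + 0.02688i)|000⟩ + (0.26 - 0.02688i)|001⟩ + (0.26 - 0.02688i)|010⟩ + (-0.26 + 0.02688i)|011⟩ + (-0.4254 - 0.02688i)|100⟩ + (0.4254 + 0.02688i)|101⟩ + (0.4254 + 0.02688i)|110⟩ + (-0.4254 - 0.02688i)|111⟩

H⊗3 gives amp(|y⟩) = (1/2√2) Σ_x (−1)^(x·y) amp(|x⟩), where x·y is the number of positions in which both x and y have a 1.
|000⟩: (-0.9693 + (0.234 + 0.07603i))/(2√2) = (-0.26 + 0.02688i)
|001⟩: (0.9693 - (0.234 + 0.07603i))/(2√2) = (0.26 - 0.02688i)
|010⟩: (0.9693 - (0.234 + 0.07603i))/(2√2) = (0.26 - 0.02688i)
|011⟩: (-0.9693 + (0.234 + 0.07603i))/(2√2) = (-0.26 + 0.02688i)
|100⟩: (-0.9693 - (0.234 + 0.07603i))/(2√2) = (-0.4254 - 0.02688i)
|101⟩: (0.9693 + (0.234 + 0.07603i))/(2√2) = (0.4254 + 0.02688i)
|110⟩: (0.9693 + (0.234 + 0.07603i))/(2√2) = (0.4254 + 0.02688i)
|111⟩: (-0.9693 - (0.234 + 0.07603i))/(2√2) = (-0.4254 - 0.02688i)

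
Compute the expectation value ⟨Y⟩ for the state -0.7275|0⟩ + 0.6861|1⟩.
0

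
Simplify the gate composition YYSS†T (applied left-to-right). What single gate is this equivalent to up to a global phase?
T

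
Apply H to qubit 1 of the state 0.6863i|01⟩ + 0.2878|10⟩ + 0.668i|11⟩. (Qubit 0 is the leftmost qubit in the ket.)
0.4853i|00⟩ - 0.4853i|01⟩ + (0.2035 + 0.4723i)|10⟩ + (0.2035 - 0.4723i)|11⟩

H on qubit 1 mixes each pair of kets that differ only in qubit 1: amplitudes (a, b) of (|…0…⟩, |…1…⟩) become ((a + b)/√2, (a − b)/√2). Kets absent from the input have amplitude 0.
(|00⟩, |01⟩): (a, b) = (0, 0.6863i) → (0.4853i, -0.4853i)
(|10⟩, |11⟩): (a, b) = (0.2878, 0.668i) → ((0.2035 + 0.4723i), (0.2035 - 0.4723i))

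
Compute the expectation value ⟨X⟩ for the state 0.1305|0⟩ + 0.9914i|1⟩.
0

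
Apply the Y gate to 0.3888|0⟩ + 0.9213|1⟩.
-0.9213i|0⟩ + 0.3888i|1⟩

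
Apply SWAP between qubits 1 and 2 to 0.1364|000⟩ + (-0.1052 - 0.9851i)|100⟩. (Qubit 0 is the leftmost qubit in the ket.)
0.1364|000⟩ + (-0.1052 - 0.9851i)|100⟩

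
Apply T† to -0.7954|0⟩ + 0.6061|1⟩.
-0.7954|0⟩ + (0.4286 - 0.4286i)|1⟩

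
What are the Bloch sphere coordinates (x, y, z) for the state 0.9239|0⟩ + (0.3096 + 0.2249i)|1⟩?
(0.5721, 0.4156, 0.7072)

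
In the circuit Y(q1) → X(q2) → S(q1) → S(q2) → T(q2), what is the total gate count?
5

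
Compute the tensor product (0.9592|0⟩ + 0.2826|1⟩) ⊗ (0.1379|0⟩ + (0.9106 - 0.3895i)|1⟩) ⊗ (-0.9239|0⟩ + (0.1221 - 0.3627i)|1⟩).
-0.1222|000⟩ + (0.01615 - 0.04798i)|001⟩ + (-0.807 + 0.3452i)|010⟩ + (-0.02886 - 0.3624i)|011⟩ - 0.036|100⟩ + (0.004758 - 0.01413i)|101⟩ + (-0.2378 + 0.1017i)|110⟩ + (-0.008503 - 0.1068i)|111⟩

amp(|b₁b₂…⟩) = product of the factor amplitudes for bits b₁, b₂, …; only kets whose every factor amplitude is nonzero survive.
|000⟩: (0.9592)(0.1379)(-0.9239) = -0.1222
|001⟩: (0.9592)(0.1379)(0.1221 - 0.3627i) = (0.01615 - 0.04798i)
|010⟩: (0.9592)(0.9106 - 0.3895i)(-0.9239) = (-0.807 + 0.3452i)
|011⟩: (0.9592)(0.9106 - 0.3895i)(0.1221 - 0.3627i) = (-0.02886 - 0.3624i)
|100⟩: (0.2826)(0.1379)(-0.9239) = -0.036
|101⟩: (0.2826)(0.1379)(0.1221 - 0.3627i) = (0.004758 - 0.01413i)
|110⟩: (0.2826)(0.9106 - 0.3895i)(-0.9239) = (-0.2378 + 0.1017i)
|111⟩: (0.2826)(0.9106 - 0.3895i)(0.1221 - 0.3627i) = (-0.008503 - 0.1068i)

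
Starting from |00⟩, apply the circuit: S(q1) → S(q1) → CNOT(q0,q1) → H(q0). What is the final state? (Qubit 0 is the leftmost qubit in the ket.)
1/√2|00⟩ + 1/√2|10⟩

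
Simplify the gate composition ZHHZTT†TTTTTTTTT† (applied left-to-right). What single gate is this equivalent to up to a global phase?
T†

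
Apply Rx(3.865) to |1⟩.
-0.9353i|0⟩ - 0.3539|1⟩

Rx(3.865) = [[cos(θ/2), −i·sin(θ/2)], [−i·sin(θ/2), cos(θ/2)]]; θ = 3.865, cos(θ/2) ≈ -0.353868, sin(θ/2) ≈ 0.935295.
With a = amp(|0⟩) = 0 and b = amp(|1⟩) = 1:
new amp(|0⟩) = (-0.353868)·a + (-0.935295i)·b = -0.9353i
new amp(|1⟩) = (-0.935295i)·a + (-0.353868)·b = -0.3539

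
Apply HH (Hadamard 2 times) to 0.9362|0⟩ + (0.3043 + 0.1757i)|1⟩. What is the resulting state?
0.9362|0⟩ + (0.3043 + 0.1757i)|1⟩

H² = I, so an even number of Hadamards cancels: H^2 = I and the state is unchanged.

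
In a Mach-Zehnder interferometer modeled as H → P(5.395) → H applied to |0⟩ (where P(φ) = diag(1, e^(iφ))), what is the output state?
(0.8154 - 0.388i)|0⟩ + (0.1846 + 0.388i)|1⟩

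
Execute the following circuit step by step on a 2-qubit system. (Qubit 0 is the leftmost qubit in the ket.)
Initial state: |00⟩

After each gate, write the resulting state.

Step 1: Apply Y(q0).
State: i|10⟩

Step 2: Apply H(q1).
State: (1/√2)i|10⟩ + (1/√2)i|11⟩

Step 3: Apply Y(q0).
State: 1/√2|00⟩ + 1/√2|01⟩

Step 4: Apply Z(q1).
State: 1/√2|00⟩ - 1/√2|01⟩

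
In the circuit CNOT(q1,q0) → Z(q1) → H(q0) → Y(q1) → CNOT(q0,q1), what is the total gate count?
5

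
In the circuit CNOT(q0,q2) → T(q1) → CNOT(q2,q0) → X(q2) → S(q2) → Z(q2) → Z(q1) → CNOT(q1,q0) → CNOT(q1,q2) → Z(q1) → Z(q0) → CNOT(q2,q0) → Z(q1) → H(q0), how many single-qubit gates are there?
9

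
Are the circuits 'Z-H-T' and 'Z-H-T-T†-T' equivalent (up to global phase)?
Yes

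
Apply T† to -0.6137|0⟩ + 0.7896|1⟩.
-0.6137|0⟩ + (0.5583 - 0.5583i)|1⟩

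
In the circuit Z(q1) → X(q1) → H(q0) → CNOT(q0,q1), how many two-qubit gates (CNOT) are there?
1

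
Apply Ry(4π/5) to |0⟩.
0.309|0⟩ + 0.9511|1⟩

Ry(4π/5) = [[cos(θ/2), −sin(θ/2)], [sin(θ/2), cos(θ/2)]]; θ = 4π/5, cos(θ/2) ≈ 0.309017, sin(θ/2) ≈ 0.951057.
With a = amp(|0⟩) = 1 and b = amp(|1⟩) = 0:
new amp(|0⟩) = (0.309017)·a + (-0.951057)·b = 0.309
new amp(|1⟩) = (0.951057)·a + (0.309017)·b = 0.9511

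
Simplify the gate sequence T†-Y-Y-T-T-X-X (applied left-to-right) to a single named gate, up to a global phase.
T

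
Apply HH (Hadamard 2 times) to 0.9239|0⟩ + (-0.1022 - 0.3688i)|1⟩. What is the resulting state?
0.9239|0⟩ + (-0.1022 - 0.3688i)|1⟩

H² = I, so an even number of Hadamards cancels: H^2 = I and the state is unchanged.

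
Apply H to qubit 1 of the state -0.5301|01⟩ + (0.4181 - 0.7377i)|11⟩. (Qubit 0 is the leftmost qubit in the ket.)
-0.3748|00⟩ + 0.3748|01⟩ + (0.2956 - 0.5216i)|10⟩ + (-0.2956 + 0.5216i)|11⟩

H on qubit 1 mixes each pair of kets that differ only in qubit 1: amplitudes (a, b) of (|…0…⟩, |…1…⟩) become ((a + b)/√2, (a − b)/√2). Kets absent from the input have amplitude 0.
(|00⟩, |01⟩): (a, b) = (0, -0.5301) → (-0.3748, 0.3748)
(|10⟩, |11⟩): (a, b) = (0, (0.4181 - 0.7377i)) → ((0.2956 - 0.5216i), (-0.2956 + 0.5216i))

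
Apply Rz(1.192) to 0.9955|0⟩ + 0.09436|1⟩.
(0.8239 - 0.5588i)|0⟩ + (0.07809 + 0.05297i)|1⟩

Rz(1.192) = [[e^(−iθ/2), 0], [0, e^(iθ/2)]] with e^(±iθ/2) = cos(θ/2) ± i·sin(θ/2); θ = 1.192, cos(θ/2) ≈ 0.827588, sin(θ/2) ≈ 0.561337.
With a = amp(|0⟩) = 0.9955 and b = amp(|1⟩) = 0.09436:
new amp(|0⟩) = (0.827588 - 0.561337i)·a = (0.8239 - 0.5588i)
new amp(|1⟩) = (0.827588 + 0.561337i)·b = (0.07809 + 0.05297i)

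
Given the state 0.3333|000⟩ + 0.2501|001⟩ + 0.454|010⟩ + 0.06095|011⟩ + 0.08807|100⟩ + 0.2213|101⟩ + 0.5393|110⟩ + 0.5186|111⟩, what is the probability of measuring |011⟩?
0.003715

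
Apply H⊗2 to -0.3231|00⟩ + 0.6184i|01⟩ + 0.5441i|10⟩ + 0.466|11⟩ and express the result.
(0.07145 + 0.5813i)|00⟩ + (-0.3946 - 0.03715i)|01⟩ + (-0.3946 + 0.03715i)|10⟩ + (0.07145 - 0.5813i)|11⟩

H⊗2 gives amp(|y⟩) = (1/2) Σ_x (−1)^(x·y) amp(|x⟩), where x·y is the number of positions in which both x and y have a 1.
|00⟩: (-0.3231 + 0.6184i + 0.5441i + 0.466)/2 = (0.07145 + 0.5813i)
|01⟩: (-0.3231 - 0.6184i + 0.5441i - 0.466)/2 = (-0.3946 - 0.03715i)
|10⟩: (-0.3231 + 0.6184i - 0.5441i - 0.466)/2 = (-0.3946 + 0.03715i)
|11⟩: (-0.3231 - 0.6184i - 0.5441i + 0.466)/2 = (0.07145 - 0.5813i)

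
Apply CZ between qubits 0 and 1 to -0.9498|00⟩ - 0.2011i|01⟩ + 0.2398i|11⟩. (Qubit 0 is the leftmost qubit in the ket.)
-0.9498|00⟩ - 0.2011i|01⟩ - 0.2398i|11⟩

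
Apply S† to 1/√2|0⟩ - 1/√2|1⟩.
1/√2|0⟩ + (1/√2)i|1⟩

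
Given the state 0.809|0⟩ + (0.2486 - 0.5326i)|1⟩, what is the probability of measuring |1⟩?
0.3455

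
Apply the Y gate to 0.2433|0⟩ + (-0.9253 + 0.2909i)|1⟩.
(0.2909 + 0.9253i)|0⟩ + 0.2433i|1⟩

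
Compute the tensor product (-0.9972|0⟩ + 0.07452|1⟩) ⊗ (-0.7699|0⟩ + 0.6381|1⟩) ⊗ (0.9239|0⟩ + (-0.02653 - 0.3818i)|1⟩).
0.7093|000⟩ + (-0.02037 - 0.2931i)|001⟩ - 0.5879|010⟩ + (0.01688 + 0.2429i)|011⟩ - 0.05301|100⟩ + (0.001522 + 0.0219i)|101⟩ + 0.04393|110⟩ + (-0.001262 - 0.01816i)|111⟩

amp(|b₁b₂…⟩) = product of the factor amplitudes for bits b₁, b₂, …; only kets whose every factor amplitude is nonzero survive.
|000⟩: (-0.9972)(-0.7699)(0.9239) = 0.7093
|001⟩: (-0.9972)(-0.7699)(-0.02653 - 0.3818i) = (-0.02037 - 0.2931i)
|010⟩: (-0.9972)(0.6381)(0.9239) = -0.5879
|011⟩: (-0.9972)(0.6381)(-0.02653 - 0.3818i) = (0.01688 + 0.2429i)
|100⟩: (0.07452)(-0.7699)(0.9239) = -0.05301
|101⟩: (0.07452)(-0.7699)(-0.02653 - 0.3818i) = (0.001522 + 0.0219i)
|110⟩: (0.07452)(0.6381)(0.9239) = 0.04393
|111⟩: (0.07452)(0.6381)(-0.02653 - 0.3818i) = (-0.001262 - 0.01816i)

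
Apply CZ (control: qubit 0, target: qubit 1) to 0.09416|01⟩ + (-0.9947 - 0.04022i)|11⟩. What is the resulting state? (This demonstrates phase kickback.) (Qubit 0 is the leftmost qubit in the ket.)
0.09416|01⟩ + (0.9947 + 0.04022i)|11⟩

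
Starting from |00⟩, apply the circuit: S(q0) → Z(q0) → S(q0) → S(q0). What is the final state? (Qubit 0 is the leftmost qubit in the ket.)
|00⟩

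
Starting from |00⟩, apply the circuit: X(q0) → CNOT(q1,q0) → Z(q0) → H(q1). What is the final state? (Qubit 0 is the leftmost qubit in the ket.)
-1/√2|10⟩ - 1/√2|11⟩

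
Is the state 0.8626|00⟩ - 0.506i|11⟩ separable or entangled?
Entangled

Writing the state as a|00⟩ + b|01⟩ + c|10⟩ + d|11⟩, it is a product state iff ad − bc = 0.
Here (a, b, c, d) = (0.8626, 0, 0, -0.506i): ad − bc = (0.8626)(-0.506i) − (0)(0) = -0.4365i ≠ 0, so the state is entangled.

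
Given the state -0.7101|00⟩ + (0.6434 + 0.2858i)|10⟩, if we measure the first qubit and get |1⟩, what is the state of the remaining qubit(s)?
(0.9139 + 0.406i)|0⟩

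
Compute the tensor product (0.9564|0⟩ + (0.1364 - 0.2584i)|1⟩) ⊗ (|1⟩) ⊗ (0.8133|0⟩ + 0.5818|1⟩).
0.7778|010⟩ + 0.5564|011⟩ + (0.1109 - 0.2102i)|110⟩ + (0.07936 - 0.1503i)|111⟩

amp(|b₁b₂…⟩) = product of the factor amplitudes for bits b₁, b₂, …; only kets whose every factor amplitude is nonzero survive.
|010⟩: (0.9564)(1)(0.8133) = 0.7778
|011⟩: (0.9564)(1)(0.5818) = 0.5564
|110⟩: (0.1364 - 0.2584i)(1)(0.8133) = (0.1109 - 0.2102i)
|111⟩: (0.1364 - 0.2584i)(1)(0.5818) = (0.07936 - 0.1503i)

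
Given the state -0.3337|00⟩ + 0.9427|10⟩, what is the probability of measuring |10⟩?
0.8887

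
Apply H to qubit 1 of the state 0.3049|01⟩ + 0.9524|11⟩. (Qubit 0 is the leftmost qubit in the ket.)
0.2156|00⟩ - 0.2156|01⟩ + 0.6734|10⟩ - 0.6734|11⟩

H on qubit 1 mixes each pair of kets that differ only in qubit 1: amplitudes (a, b) of (|…0…⟩, |…1…⟩) become ((a + b)/√2, (a − b)/√2). Kets absent from the input have amplitude 0.
(|00⟩, |01⟩): (a, b) = (0, 0.3049) → (0.2156, -0.2156)
(|10⟩, |11⟩): (a, b) = (0, 0.9524) → (0.6734, -0.6734)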